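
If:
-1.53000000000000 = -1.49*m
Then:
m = 1.03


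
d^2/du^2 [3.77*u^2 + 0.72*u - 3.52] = 7.54000000000000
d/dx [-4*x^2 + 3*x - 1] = 3 - 8*x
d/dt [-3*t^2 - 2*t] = -6*t - 2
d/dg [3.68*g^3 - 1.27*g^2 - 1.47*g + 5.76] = 11.04*g^2 - 2.54*g - 1.47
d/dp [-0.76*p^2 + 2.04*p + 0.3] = 2.04 - 1.52*p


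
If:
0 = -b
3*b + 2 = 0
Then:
No Solution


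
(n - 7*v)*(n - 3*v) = n^2 - 10*n*v + 21*v^2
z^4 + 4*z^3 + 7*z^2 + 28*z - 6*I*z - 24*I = (z + 4)*(z - 2*I)*(z - I)*(z + 3*I)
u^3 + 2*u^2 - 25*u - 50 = (u - 5)*(u + 2)*(u + 5)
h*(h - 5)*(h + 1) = h^3 - 4*h^2 - 5*h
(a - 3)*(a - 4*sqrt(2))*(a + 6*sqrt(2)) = a^3 - 3*a^2 + 2*sqrt(2)*a^2 - 48*a - 6*sqrt(2)*a + 144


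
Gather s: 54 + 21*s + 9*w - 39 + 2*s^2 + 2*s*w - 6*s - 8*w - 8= 2*s^2 + s*(2*w + 15) + w + 7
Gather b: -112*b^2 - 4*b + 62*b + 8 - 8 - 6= -112*b^2 + 58*b - 6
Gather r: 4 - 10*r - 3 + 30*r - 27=20*r - 26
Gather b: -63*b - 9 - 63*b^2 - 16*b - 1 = -63*b^2 - 79*b - 10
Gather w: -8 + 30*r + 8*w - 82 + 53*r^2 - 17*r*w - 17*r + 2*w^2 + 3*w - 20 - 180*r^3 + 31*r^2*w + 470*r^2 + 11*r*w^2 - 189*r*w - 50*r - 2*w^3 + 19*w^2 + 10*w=-180*r^3 + 523*r^2 - 37*r - 2*w^3 + w^2*(11*r + 21) + w*(31*r^2 - 206*r + 21) - 110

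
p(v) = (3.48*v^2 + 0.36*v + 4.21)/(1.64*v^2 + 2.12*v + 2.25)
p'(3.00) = 0.11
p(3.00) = 1.57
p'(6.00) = 0.05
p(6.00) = 1.78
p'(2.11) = 0.13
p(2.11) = 1.46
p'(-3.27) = 0.35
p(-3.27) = 3.13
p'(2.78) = 0.11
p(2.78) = 1.54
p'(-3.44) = 0.32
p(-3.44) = 3.07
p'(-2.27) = 0.65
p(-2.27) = 3.62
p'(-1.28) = 0.13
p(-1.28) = 4.25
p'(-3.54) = 0.30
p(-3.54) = 3.04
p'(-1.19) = -0.17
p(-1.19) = 4.25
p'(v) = (-3.28*v - 2.12)*(3.48*v^2 + 0.36*v + 4.21)/(1.64*v^2 + 2.12*v + 2.25)^2 + (6.96*v + 0.36)/(1.64*v^2 + 2.12*v + 2.25) = (6.7872*v^2 + 1.8512*v - 8.1152)/(2.6896*v^4 + 6.9536*v^3 + 11.8744*v^2 + 9.54*v + 5.0625)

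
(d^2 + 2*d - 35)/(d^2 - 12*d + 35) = (d + 7)/(d - 7)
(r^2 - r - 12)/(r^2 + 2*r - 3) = (r - 4)/(r - 1)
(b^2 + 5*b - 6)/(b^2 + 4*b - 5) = (b + 6)/(b + 5)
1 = 1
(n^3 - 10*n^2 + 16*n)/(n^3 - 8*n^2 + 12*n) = (n - 8)/(n - 6)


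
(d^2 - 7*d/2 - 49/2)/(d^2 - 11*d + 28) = (d + 7/2)/(d - 4)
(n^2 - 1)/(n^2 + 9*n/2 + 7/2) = 2*(n - 1)/(2*n + 7)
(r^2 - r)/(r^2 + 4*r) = (r - 1)/(r + 4)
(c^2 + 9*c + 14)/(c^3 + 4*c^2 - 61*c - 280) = (c + 2)/(c^2 - 3*c - 40)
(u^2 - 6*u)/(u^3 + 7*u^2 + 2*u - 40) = u*(u - 6)/(u^3 + 7*u^2 + 2*u - 40)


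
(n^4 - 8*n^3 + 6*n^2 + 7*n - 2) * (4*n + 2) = 4*n^5 - 30*n^4 + 8*n^3 + 40*n^2 + 6*n - 4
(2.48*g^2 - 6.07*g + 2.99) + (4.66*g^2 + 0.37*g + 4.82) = 7.14*g^2 - 5.7*g + 7.81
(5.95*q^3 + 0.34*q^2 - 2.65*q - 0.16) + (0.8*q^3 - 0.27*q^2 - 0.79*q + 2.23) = 6.75*q^3 + 0.07*q^2 - 3.44*q + 2.07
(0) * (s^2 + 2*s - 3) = 0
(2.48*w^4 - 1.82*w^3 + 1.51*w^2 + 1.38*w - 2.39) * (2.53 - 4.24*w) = -10.5152*w^5 + 13.9912*w^4 - 11.007*w^3 - 2.0309*w^2 + 13.625*w - 6.0467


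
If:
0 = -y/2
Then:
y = 0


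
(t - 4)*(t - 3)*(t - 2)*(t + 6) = t^4 - 3*t^3 - 28*t^2 + 132*t - 144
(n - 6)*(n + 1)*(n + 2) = n^3 - 3*n^2 - 16*n - 12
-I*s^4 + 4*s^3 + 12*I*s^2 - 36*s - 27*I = (s - 3)*(s + 3)*(s + 3*I)*(-I*s + 1)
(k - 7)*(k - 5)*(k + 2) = k^3 - 10*k^2 + 11*k + 70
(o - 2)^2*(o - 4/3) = o^3 - 16*o^2/3 + 28*o/3 - 16/3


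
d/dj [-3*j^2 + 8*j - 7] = 8 - 6*j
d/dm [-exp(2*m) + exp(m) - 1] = (1 - 2*exp(m))*exp(m)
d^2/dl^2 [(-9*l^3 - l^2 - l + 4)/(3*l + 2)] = 2*(-81*l^3 - 162*l^2 - 108*l + 38)/(27*l^3 + 54*l^2 + 36*l + 8)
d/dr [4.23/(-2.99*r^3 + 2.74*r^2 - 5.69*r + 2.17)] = (37.9431*r^2 - 23.1804*r + 24.0687)/(2.99*r^3 - 2.74*r^2 + 5.69*r - 2.17)^2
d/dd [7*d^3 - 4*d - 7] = 21*d^2 - 4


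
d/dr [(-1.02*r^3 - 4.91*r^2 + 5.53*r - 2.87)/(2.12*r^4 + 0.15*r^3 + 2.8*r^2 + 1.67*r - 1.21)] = (2.1624*r^6 + 20.8184*r^5 - 37.2903*r^4 + 19.2718*r^3 - 18.6896*r^2 + 27.9542*r - 1.8984)/(4.4944*r^8 + 0.636*r^7 + 11.8945*r^6 + 7.9208*r^5 + 3.2106*r^4 + 8.989*r^3 - 3.9871*r^2 - 4.0414*r + 1.4641)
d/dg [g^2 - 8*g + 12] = 2*g - 8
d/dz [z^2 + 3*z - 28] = 2*z + 3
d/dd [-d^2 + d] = 1 - 2*d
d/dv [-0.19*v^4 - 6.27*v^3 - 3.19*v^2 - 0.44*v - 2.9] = -0.76*v^3 - 18.81*v^2 - 6.38*v - 0.44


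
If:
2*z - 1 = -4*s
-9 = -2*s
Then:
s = 9/2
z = -17/2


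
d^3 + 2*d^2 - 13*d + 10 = (d - 2)*(d - 1)*(d + 5)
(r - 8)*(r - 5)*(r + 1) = r^3 - 12*r^2 + 27*r + 40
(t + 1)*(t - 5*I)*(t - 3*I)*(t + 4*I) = t^4 + t^3 - 4*I*t^3 + 17*t^2 - 4*I*t^2 + 17*t - 60*I*t - 60*I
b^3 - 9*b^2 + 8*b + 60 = (b - 6)*(b - 5)*(b + 2)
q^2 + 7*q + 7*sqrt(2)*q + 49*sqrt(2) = (q + 7)*(q + 7*sqrt(2))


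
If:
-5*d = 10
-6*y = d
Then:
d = -2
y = 1/3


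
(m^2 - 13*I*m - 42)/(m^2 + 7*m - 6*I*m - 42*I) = (m - 7*I)/(m + 7)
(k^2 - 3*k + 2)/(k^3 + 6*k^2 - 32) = (k - 1)/(k^2 + 8*k + 16)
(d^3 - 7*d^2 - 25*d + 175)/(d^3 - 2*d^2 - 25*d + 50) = (d - 7)/(d - 2)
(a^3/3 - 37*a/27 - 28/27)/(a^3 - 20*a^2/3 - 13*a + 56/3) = (9*a^3 - 37*a - 28)/(9*(3*a^3 - 20*a^2 - 39*a + 56))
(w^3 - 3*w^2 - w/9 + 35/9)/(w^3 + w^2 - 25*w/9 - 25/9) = (3*w - 7)/(3*w + 5)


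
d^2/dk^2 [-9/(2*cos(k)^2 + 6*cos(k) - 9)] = 18*(8*sin(k)^4 - 58*sin(k)^2 + 9*cos(k)/2 + 9*cos(3*k)/2 - 4)/(-2*sin(k)^2 + 6*cos(k) - 7)^3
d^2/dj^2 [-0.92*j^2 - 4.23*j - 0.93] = -1.84000000000000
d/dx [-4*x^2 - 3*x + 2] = -8*x - 3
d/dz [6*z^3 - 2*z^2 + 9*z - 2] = 18*z^2 - 4*z + 9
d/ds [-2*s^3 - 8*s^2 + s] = -6*s^2 - 16*s + 1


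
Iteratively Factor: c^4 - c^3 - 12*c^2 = (c - 4)*(c^3 + 3*c^2) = c*(c - 4)*(c^2 + 3*c) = c^2*(c - 4)*(c + 3)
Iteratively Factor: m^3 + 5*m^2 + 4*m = (m)*(m^2 + 5*m + 4) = m*(m + 4)*(m + 1)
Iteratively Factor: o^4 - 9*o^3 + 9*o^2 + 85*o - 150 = (o - 5)*(o^3 - 4*o^2 - 11*o + 30) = (o - 5)^2*(o^2 + o - 6) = (o - 5)^2*(o - 2)*(o + 3)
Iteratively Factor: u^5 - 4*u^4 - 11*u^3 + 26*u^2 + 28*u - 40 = (u - 2)*(u^4 - 2*u^3 - 15*u^2 - 4*u + 20) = (u - 5)*(u - 2)*(u^3 + 3*u^2 - 4) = (u - 5)*(u - 2)*(u + 2)*(u^2 + u - 2) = (u - 5)*(u - 2)*(u - 1)*(u + 2)*(u + 2)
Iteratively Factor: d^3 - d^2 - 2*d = (d - 2)*(d^2 + d) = d*(d - 2)*(d + 1)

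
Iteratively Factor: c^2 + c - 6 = (c + 3)*(c - 2)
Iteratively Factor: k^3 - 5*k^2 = (k)*(k^2 - 5*k) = k^2*(k - 5)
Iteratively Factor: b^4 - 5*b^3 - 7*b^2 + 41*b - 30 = (b - 1)*(b^3 - 4*b^2 - 11*b + 30) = (b - 2)*(b - 1)*(b^2 - 2*b - 15) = (b - 2)*(b - 1)*(b + 3)*(b - 5)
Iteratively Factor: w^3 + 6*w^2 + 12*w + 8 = (w + 2)*(w^2 + 4*w + 4) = (w + 2)^2*(w + 2)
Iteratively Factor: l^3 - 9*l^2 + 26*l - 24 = (l - 2)*(l^2 - 7*l + 12) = (l - 4)*(l - 2)*(l - 3)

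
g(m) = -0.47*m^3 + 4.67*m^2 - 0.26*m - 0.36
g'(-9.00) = -198.53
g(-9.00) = 722.88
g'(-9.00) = -198.53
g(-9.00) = 722.88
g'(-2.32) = -29.52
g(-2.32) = 31.25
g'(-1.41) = -16.23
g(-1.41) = 10.61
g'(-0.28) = -2.99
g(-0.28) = 0.09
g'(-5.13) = -85.28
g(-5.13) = 187.33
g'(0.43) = 3.50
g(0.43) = 0.35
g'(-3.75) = -55.11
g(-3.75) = 91.07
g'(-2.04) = -25.18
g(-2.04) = 23.60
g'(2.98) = 15.05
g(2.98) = 27.90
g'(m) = -1.41*m^2 + 9.34*m - 0.26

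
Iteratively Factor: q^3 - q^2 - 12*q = (q)*(q^2 - q - 12) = q*(q - 4)*(q + 3)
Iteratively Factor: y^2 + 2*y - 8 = (y - 2)*(y + 4)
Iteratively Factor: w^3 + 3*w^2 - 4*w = (w - 1)*(w^2 + 4*w) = w*(w - 1)*(w + 4)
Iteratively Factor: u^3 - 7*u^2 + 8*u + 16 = (u - 4)*(u^2 - 3*u - 4) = (u - 4)^2*(u + 1)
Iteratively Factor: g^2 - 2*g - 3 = (g - 3)*(g + 1)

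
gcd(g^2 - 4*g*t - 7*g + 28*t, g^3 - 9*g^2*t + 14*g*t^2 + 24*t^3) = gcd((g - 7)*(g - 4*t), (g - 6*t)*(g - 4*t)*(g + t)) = -g + 4*t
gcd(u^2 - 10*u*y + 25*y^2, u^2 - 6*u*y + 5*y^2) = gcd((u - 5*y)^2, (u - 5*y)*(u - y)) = -u + 5*y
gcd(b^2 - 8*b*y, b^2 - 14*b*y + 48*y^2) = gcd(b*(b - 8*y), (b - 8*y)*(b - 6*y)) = -b + 8*y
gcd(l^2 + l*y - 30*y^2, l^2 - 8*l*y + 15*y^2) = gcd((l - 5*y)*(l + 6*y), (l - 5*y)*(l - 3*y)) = -l + 5*y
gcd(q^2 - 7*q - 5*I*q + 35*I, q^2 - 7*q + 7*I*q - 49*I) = q - 7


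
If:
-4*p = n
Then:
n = -4*p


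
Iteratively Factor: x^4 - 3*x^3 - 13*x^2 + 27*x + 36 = (x + 1)*(x^3 - 4*x^2 - 9*x + 36) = (x + 1)*(x + 3)*(x^2 - 7*x + 12) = (x - 4)*(x + 1)*(x + 3)*(x - 3)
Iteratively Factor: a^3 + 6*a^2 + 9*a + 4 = (a + 1)*(a^2 + 5*a + 4) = (a + 1)*(a + 4)*(a + 1)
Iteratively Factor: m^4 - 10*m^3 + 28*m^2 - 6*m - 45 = (m + 1)*(m^3 - 11*m^2 + 39*m - 45) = (m - 3)*(m + 1)*(m^2 - 8*m + 15) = (m - 5)*(m - 3)*(m + 1)*(m - 3)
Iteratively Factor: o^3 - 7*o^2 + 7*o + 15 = (o - 5)*(o^2 - 2*o - 3) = (o - 5)*(o + 1)*(o - 3)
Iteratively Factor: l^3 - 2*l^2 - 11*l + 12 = (l + 3)*(l^2 - 5*l + 4) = (l - 1)*(l + 3)*(l - 4)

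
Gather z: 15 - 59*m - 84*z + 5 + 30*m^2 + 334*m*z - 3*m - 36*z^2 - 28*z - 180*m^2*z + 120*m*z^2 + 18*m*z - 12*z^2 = 30*m^2 - 62*m + z^2*(120*m - 48) + z*(-180*m^2 + 352*m - 112) + 20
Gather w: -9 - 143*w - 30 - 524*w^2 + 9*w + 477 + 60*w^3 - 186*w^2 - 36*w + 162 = 60*w^3 - 710*w^2 - 170*w + 600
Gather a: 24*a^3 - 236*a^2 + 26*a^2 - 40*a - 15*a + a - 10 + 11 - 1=24*a^3 - 210*a^2 - 54*a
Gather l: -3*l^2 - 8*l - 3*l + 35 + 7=-3*l^2 - 11*l + 42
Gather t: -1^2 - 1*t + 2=1 - t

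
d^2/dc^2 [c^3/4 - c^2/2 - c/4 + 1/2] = 3*c/2 - 1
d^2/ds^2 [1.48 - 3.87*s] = 0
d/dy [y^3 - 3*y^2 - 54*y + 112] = 3*y^2 - 6*y - 54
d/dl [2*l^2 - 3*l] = 4*l - 3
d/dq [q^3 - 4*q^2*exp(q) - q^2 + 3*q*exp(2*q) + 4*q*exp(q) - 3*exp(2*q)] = -4*q^2*exp(q) + 3*q^2 + 6*q*exp(2*q) - 4*q*exp(q) - 2*q - 3*exp(2*q) + 4*exp(q)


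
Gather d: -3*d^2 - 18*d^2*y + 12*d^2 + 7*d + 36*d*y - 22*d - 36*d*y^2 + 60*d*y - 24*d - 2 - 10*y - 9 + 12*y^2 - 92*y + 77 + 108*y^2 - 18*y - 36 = d^2*(9 - 18*y) + d*(-36*y^2 + 96*y - 39) + 120*y^2 - 120*y + 30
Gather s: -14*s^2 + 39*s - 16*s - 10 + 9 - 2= -14*s^2 + 23*s - 3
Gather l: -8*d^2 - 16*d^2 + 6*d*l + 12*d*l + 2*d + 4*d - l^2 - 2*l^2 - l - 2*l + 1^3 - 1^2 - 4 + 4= -24*d^2 + 6*d - 3*l^2 + l*(18*d - 3)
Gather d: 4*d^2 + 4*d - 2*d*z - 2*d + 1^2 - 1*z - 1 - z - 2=4*d^2 + d*(2 - 2*z) - 2*z - 2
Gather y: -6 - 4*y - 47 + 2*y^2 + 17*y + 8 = 2*y^2 + 13*y - 45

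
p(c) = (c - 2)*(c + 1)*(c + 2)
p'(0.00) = -4.00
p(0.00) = -4.00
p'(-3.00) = 17.00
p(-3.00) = -10.00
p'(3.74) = 45.44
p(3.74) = 47.34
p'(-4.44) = 46.26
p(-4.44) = -54.05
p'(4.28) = 59.52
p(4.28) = 75.60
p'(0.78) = -0.61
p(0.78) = -6.04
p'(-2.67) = 12.05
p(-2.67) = -5.23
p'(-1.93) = 3.31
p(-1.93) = 0.26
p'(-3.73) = 30.28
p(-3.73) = -27.06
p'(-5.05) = 62.41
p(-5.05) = -87.09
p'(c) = (c - 2)*(c + 1) + (c - 2)*(c + 2) + (c + 1)*(c + 2) = 3*c^2 + 2*c - 4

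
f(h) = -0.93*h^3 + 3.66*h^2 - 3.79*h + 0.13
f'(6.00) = -60.31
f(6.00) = -91.73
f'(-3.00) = -50.86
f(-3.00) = 69.55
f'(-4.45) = -91.61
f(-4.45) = 171.43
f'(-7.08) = -195.47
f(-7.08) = 540.48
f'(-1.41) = -19.66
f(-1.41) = 15.36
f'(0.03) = -3.57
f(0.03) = 0.02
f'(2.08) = -0.64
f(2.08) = -0.29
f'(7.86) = -118.62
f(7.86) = -255.14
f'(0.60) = -0.40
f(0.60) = -1.03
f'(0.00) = -3.79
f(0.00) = 0.13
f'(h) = -2.79*h^2 + 7.32*h - 3.79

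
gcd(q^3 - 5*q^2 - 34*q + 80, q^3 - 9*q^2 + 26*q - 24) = q - 2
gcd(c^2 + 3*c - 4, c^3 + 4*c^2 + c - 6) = c - 1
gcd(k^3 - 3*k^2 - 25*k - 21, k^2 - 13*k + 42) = k - 7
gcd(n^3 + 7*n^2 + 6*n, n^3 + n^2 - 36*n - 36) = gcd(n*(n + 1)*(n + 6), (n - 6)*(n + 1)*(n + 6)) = n^2 + 7*n + 6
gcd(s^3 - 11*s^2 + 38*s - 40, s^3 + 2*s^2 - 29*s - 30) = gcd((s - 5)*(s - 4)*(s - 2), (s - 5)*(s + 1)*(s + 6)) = s - 5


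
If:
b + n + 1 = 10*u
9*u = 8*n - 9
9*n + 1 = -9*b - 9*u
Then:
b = -1115/792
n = 107/88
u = 8/99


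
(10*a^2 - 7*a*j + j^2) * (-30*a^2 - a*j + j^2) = -300*a^4 + 200*a^3*j - 13*a^2*j^2 - 8*a*j^3 + j^4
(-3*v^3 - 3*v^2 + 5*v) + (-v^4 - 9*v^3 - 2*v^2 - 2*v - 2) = -v^4 - 12*v^3 - 5*v^2 + 3*v - 2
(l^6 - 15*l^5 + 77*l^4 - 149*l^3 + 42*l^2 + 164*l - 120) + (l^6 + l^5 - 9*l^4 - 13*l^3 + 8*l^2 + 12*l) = 2*l^6 - 14*l^5 + 68*l^4 - 162*l^3 + 50*l^2 + 176*l - 120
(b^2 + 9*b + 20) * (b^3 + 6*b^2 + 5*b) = b^5 + 15*b^4 + 79*b^3 + 165*b^2 + 100*b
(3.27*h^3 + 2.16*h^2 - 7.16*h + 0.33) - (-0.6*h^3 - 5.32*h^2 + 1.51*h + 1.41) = 3.87*h^3 + 7.48*h^2 - 8.67*h - 1.08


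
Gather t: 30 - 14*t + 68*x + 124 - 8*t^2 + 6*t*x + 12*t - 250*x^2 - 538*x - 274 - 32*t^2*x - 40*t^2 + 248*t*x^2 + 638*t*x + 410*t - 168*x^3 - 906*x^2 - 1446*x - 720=t^2*(-32*x - 48) + t*(248*x^2 + 644*x + 408) - 168*x^3 - 1156*x^2 - 1916*x - 840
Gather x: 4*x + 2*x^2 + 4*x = 2*x^2 + 8*x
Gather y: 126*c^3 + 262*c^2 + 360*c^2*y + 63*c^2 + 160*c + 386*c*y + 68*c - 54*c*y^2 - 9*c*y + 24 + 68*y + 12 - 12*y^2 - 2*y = 126*c^3 + 325*c^2 + 228*c + y^2*(-54*c - 12) + y*(360*c^2 + 377*c + 66) + 36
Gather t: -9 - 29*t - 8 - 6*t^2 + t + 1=-6*t^2 - 28*t - 16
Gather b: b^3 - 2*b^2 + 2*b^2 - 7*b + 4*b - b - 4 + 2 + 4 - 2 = b^3 - 4*b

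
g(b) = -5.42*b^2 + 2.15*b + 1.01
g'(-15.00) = 164.75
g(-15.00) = -1250.74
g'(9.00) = -95.41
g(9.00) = -418.66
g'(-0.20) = 4.32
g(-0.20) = 0.36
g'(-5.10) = 57.43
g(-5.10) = -150.93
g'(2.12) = -20.83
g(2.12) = -18.79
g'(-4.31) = 48.87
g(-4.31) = -108.94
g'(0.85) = -7.06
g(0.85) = -1.08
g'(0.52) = -3.49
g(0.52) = 0.66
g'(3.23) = -32.86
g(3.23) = -48.59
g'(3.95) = -40.67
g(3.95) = -75.06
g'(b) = 2.15 - 10.84*b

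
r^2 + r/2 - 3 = (r - 3/2)*(r + 2)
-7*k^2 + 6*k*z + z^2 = (-k + z)*(7*k + z)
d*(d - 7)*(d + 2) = d^3 - 5*d^2 - 14*d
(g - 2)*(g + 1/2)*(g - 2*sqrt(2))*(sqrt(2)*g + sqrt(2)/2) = sqrt(2)*g^4 - 4*g^3 - sqrt(2)*g^3 - 7*sqrt(2)*g^2/4 + 4*g^2 - sqrt(2)*g/2 + 7*g + 2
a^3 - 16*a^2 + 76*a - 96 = (a - 8)*(a - 6)*(a - 2)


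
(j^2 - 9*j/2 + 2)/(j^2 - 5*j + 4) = (j - 1/2)/(j - 1)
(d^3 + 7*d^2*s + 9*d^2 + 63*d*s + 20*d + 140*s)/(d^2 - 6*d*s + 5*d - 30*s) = (-d^2 - 7*d*s - 4*d - 28*s)/(-d + 6*s)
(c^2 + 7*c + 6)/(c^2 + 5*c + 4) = (c + 6)/(c + 4)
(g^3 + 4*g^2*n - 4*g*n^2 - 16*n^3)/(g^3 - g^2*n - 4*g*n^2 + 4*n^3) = (g + 4*n)/(g - n)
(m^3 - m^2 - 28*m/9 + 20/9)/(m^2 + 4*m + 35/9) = (3*m^2 - 8*m + 4)/(3*m + 7)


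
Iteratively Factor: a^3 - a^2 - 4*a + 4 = (a - 2)*(a^2 + a - 2) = (a - 2)*(a - 1)*(a + 2)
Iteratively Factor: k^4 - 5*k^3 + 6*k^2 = (k - 3)*(k^3 - 2*k^2) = k*(k - 3)*(k^2 - 2*k) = k^2*(k - 3)*(k - 2)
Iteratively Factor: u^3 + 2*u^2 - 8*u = (u - 2)*(u^2 + 4*u) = (u - 2)*(u + 4)*(u)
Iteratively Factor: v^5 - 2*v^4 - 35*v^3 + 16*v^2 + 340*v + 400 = (v + 2)*(v^4 - 4*v^3 - 27*v^2 + 70*v + 200) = (v + 2)*(v + 4)*(v^3 - 8*v^2 + 5*v + 50) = (v + 2)^2*(v + 4)*(v^2 - 10*v + 25) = (v - 5)*(v + 2)^2*(v + 4)*(v - 5)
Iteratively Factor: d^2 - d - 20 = (d + 4)*(d - 5)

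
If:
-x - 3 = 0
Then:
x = -3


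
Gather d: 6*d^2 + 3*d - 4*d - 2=6*d^2 - d - 2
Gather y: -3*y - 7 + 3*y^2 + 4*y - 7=3*y^2 + y - 14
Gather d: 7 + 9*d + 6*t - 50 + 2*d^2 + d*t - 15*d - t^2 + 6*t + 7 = 2*d^2 + d*(t - 6) - t^2 + 12*t - 36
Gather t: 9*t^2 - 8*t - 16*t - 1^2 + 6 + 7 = 9*t^2 - 24*t + 12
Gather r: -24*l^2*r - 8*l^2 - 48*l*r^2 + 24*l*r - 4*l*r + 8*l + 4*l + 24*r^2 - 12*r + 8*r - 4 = -8*l^2 + 12*l + r^2*(24 - 48*l) + r*(-24*l^2 + 20*l - 4) - 4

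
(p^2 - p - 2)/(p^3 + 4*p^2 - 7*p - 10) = 1/(p + 5)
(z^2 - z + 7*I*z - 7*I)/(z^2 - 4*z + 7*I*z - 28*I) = (z - 1)/(z - 4)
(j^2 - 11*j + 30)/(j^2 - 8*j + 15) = (j - 6)/(j - 3)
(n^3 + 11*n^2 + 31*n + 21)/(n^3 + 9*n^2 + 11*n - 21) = (n + 1)/(n - 1)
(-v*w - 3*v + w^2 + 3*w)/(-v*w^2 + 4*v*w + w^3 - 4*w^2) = (w + 3)/(w*(w - 4))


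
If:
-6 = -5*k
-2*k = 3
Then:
No Solution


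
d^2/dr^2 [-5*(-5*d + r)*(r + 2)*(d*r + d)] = 10*d*(5*d - 3*r - 3)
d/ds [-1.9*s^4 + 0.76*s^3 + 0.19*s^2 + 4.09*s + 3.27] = -7.6*s^3 + 2.28*s^2 + 0.38*s + 4.09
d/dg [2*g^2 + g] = 4*g + 1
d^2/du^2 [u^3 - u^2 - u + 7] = 6*u - 2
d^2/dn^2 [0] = 0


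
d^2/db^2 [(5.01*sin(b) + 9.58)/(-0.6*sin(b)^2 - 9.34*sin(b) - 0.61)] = (1.80359999999999*sin(b)^5 - 14.2808400000001*sin(b)^4 + 146.4498*sin(b)^3 + 772.455154*sin(b)^2 - 363.832830999999*sin(b) - 1607.333588)/(0.6*sin(b)^2 + 9.34*sin(b) + 0.61)^3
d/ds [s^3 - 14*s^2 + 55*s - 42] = 3*s^2 - 28*s + 55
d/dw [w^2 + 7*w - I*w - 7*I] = 2*w + 7 - I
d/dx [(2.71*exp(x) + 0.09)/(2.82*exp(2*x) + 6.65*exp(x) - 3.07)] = (-(2.71*exp(x) + 0.09)*(5.64*exp(x) + 6.65) + 7.6422*exp(2*x) + 18.0215*exp(x) - 8.3197)*exp(x)/(2.82*exp(2*x) + 6.65*exp(x) - 3.07)^2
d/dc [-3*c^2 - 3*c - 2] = -6*c - 3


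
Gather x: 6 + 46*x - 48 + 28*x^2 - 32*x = 28*x^2 + 14*x - 42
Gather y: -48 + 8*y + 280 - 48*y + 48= 280 - 40*y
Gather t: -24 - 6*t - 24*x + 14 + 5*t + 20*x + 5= -t - 4*x - 5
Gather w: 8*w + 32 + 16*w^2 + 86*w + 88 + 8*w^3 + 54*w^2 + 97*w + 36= 8*w^3 + 70*w^2 + 191*w + 156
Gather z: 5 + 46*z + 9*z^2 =9*z^2 + 46*z + 5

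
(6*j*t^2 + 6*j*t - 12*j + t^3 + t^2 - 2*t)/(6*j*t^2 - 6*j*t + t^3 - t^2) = (t + 2)/t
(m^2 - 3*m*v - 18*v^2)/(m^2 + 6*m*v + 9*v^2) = (m - 6*v)/(m + 3*v)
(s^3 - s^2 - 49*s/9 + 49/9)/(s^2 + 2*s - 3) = (s^2 - 49/9)/(s + 3)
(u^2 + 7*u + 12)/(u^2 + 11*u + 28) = (u + 3)/(u + 7)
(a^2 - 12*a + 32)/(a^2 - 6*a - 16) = (a - 4)/(a + 2)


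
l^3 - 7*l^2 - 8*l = l*(l - 8)*(l + 1)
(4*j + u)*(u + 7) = 4*j*u + 28*j + u^2 + 7*u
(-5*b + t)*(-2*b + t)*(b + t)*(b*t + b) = 10*b^4*t + 10*b^4 + 3*b^3*t^2 + 3*b^3*t - 6*b^2*t^3 - 6*b^2*t^2 + b*t^4 + b*t^3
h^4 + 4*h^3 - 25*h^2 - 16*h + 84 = (h - 3)*(h - 2)*(h + 2)*(h + 7)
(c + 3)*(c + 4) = c^2 + 7*c + 12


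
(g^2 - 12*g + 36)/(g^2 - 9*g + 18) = (g - 6)/(g - 3)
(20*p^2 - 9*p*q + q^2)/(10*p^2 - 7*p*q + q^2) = (4*p - q)/(2*p - q)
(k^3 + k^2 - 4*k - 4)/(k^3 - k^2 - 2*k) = (k + 2)/k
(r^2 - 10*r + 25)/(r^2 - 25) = (r - 5)/(r + 5)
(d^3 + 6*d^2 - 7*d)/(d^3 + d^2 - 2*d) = (d + 7)/(d + 2)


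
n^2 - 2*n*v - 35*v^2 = (n - 7*v)*(n + 5*v)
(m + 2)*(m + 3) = m^2 + 5*m + 6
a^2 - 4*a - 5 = (a - 5)*(a + 1)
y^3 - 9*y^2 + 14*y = y*(y - 7)*(y - 2)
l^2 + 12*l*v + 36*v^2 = (l + 6*v)^2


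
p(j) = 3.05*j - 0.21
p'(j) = 3.05000000000000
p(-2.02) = -6.37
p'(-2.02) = 3.05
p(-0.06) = -0.39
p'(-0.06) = 3.05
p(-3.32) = -10.34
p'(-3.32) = 3.05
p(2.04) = 6.01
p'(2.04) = 3.05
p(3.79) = 11.35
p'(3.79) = 3.05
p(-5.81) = -17.93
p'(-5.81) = 3.05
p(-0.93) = -3.05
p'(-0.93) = 3.05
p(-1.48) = -4.72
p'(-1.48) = 3.05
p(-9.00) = -27.66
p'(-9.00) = 3.05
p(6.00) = 18.09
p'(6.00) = 3.05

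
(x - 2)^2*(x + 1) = x^3 - 3*x^2 + 4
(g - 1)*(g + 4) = g^2 + 3*g - 4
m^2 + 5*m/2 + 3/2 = (m + 1)*(m + 3/2)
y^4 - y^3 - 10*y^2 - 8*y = y*(y - 4)*(y + 1)*(y + 2)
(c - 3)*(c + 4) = c^2 + c - 12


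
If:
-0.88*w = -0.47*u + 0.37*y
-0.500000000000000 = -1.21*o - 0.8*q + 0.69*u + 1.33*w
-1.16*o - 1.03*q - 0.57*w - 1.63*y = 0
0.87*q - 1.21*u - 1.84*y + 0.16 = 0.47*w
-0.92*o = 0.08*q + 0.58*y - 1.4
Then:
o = 2.27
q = -1.33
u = 0.44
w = 0.66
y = -1.00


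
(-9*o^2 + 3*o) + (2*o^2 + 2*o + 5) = -7*o^2 + 5*o + 5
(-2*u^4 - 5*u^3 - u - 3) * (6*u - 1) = -12*u^5 - 28*u^4 + 5*u^3 - 6*u^2 - 17*u + 3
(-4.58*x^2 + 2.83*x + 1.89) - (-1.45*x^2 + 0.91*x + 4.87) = -3.13*x^2 + 1.92*x - 2.98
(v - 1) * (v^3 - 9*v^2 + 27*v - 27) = v^4 - 10*v^3 + 36*v^2 - 54*v + 27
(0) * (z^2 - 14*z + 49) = 0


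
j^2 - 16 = (j - 4)*(j + 4)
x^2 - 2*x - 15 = (x - 5)*(x + 3)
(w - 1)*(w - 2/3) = w^2 - 5*w/3 + 2/3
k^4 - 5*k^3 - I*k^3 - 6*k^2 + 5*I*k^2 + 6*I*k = k*(k - 6)*(k + 1)*(k - I)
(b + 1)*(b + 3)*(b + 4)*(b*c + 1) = b^4*c + 8*b^3*c + b^3 + 19*b^2*c + 8*b^2 + 12*b*c + 19*b + 12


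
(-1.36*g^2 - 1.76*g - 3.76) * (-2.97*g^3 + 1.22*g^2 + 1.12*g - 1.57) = 4.0392*g^5 + 3.568*g^4 + 7.4968*g^3 - 4.4232*g^2 - 1.448*g + 5.9032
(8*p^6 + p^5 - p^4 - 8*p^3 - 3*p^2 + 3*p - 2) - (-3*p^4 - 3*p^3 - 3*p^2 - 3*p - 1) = 8*p^6 + p^5 + 2*p^4 - 5*p^3 + 6*p - 1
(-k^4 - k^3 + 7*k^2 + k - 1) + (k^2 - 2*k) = -k^4 - k^3 + 8*k^2 - k - 1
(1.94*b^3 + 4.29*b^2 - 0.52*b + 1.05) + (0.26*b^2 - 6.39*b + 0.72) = 1.94*b^3 + 4.55*b^2 - 6.91*b + 1.77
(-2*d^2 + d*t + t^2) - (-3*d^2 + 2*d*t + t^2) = d^2 - d*t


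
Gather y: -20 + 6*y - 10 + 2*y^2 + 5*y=2*y^2 + 11*y - 30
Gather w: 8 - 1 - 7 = 0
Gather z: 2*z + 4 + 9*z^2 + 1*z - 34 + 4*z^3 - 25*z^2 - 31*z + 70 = 4*z^3 - 16*z^2 - 28*z + 40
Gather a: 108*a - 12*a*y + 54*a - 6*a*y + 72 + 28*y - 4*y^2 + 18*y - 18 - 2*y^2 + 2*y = a*(162 - 18*y) - 6*y^2 + 48*y + 54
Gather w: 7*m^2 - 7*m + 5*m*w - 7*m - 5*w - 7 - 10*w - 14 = 7*m^2 - 14*m + w*(5*m - 15) - 21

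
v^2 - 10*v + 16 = (v - 8)*(v - 2)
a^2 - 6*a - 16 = (a - 8)*(a + 2)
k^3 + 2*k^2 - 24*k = k*(k - 4)*(k + 6)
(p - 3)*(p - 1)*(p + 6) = p^3 + 2*p^2 - 21*p + 18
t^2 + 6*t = t*(t + 6)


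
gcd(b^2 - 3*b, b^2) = b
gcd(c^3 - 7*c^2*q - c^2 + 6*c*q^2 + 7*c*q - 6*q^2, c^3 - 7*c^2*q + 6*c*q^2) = c^2 - 7*c*q + 6*q^2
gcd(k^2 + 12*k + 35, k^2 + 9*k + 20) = k + 5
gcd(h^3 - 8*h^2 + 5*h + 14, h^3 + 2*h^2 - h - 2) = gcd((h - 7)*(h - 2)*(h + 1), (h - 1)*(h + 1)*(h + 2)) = h + 1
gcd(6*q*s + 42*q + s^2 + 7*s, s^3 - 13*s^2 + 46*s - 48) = 1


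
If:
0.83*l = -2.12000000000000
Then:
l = -2.55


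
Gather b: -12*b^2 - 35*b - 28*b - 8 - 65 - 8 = -12*b^2 - 63*b - 81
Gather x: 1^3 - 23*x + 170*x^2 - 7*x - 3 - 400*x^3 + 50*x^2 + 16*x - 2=-400*x^3 + 220*x^2 - 14*x - 4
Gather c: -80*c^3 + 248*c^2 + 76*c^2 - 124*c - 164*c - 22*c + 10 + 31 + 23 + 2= -80*c^3 + 324*c^2 - 310*c + 66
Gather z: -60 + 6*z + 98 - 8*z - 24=14 - 2*z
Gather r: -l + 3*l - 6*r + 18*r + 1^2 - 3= 2*l + 12*r - 2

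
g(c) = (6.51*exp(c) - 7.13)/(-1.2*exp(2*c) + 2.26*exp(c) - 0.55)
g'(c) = (6.51*exp(c) - 7.13)*(2.4*exp(2*c) - 2.26*exp(c))/(-1.2*exp(2*c) + 2.26*exp(c) - 0.55)^2 + 6.51*exp(c)/(-1.2*exp(2*c) + 2.26*exp(c) - 0.55) = (7.812*exp(2*c) - 17.112*exp(c) + 12.5333)*exp(c)/(1.44*exp(4*c) - 5.424*exp(3*c) + 6.4276*exp(2*c) - 2.486*exp(c) + 0.3025)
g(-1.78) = 29.71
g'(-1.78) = 40.39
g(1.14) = -2.54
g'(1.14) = 4.07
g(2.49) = -0.48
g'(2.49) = 0.52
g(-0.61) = -11.10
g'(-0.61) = 28.74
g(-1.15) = -111.92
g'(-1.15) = 1219.31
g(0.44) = 45.10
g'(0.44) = 1708.02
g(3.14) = -0.24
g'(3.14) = 0.25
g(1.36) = -1.83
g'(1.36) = 2.53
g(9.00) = 0.00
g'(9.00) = 0.00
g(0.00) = -1.22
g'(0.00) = 12.43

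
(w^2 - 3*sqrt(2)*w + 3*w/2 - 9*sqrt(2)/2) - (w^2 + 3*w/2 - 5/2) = -3*sqrt(2)*w - 9*sqrt(2)/2 + 5/2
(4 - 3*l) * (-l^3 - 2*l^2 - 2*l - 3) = 3*l^4 + 2*l^3 - 2*l^2 + l - 12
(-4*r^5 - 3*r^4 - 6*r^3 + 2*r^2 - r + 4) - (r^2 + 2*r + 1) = -4*r^5 - 3*r^4 - 6*r^3 + r^2 - 3*r + 3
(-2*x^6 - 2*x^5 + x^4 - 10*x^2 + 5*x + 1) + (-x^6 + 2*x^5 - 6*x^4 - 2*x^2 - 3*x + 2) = -3*x^6 - 5*x^4 - 12*x^2 + 2*x + 3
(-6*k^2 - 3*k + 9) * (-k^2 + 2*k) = 6*k^4 - 9*k^3 - 15*k^2 + 18*k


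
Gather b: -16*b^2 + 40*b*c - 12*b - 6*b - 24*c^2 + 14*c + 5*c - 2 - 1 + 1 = -16*b^2 + b*(40*c - 18) - 24*c^2 + 19*c - 2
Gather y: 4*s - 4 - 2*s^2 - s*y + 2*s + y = -2*s^2 + 6*s + y*(1 - s) - 4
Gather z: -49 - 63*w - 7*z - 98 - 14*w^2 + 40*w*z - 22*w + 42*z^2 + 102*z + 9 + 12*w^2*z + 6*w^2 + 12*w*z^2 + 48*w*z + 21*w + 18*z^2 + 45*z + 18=-8*w^2 - 64*w + z^2*(12*w + 60) + z*(12*w^2 + 88*w + 140) - 120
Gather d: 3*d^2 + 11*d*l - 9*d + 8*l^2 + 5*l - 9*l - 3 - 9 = 3*d^2 + d*(11*l - 9) + 8*l^2 - 4*l - 12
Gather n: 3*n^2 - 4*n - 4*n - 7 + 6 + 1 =3*n^2 - 8*n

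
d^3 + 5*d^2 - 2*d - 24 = (d - 2)*(d + 3)*(d + 4)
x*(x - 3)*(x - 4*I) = x^3 - 3*x^2 - 4*I*x^2 + 12*I*x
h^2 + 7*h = h*(h + 7)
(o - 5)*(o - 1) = o^2 - 6*o + 5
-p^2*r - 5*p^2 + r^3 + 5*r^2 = (-p + r)*(p + r)*(r + 5)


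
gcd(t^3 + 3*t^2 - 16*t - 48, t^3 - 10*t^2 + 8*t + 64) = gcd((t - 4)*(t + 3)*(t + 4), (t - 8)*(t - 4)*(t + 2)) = t - 4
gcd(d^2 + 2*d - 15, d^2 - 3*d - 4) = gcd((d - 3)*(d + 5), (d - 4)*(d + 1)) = 1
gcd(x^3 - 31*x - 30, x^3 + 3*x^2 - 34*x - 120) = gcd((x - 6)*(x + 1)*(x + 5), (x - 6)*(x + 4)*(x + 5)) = x^2 - x - 30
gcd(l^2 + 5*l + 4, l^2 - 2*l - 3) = l + 1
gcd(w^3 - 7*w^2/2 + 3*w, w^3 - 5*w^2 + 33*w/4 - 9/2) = w^2 - 7*w/2 + 3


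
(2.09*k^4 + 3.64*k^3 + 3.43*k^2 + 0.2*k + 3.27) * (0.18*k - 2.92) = 0.3762*k^5 - 5.4476*k^4 - 10.0114*k^3 - 9.9796*k^2 + 0.00460000000000005*k - 9.5484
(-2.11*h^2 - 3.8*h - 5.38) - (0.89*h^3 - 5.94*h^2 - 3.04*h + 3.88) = -0.89*h^3 + 3.83*h^2 - 0.76*h - 9.26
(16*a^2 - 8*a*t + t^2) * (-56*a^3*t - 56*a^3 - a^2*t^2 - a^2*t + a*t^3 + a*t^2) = -896*a^5*t - 896*a^5 + 432*a^4*t^2 + 432*a^4*t - 32*a^3*t^3 - 32*a^3*t^2 - 9*a^2*t^4 - 9*a^2*t^3 + a*t^5 + a*t^4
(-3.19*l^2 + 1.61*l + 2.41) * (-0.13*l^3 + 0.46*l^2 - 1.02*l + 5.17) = 0.4147*l^5 - 1.6767*l^4 + 3.6811*l^3 - 17.0259*l^2 + 5.8655*l + 12.4597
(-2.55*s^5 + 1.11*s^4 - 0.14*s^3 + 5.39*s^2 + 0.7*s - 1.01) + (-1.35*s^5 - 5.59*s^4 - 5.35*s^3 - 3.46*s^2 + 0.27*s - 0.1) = -3.9*s^5 - 4.48*s^4 - 5.49*s^3 + 1.93*s^2 + 0.97*s - 1.11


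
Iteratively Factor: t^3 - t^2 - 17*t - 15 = (t + 1)*(t^2 - 2*t - 15) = (t + 1)*(t + 3)*(t - 5)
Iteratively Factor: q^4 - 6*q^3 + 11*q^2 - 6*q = (q - 2)*(q^3 - 4*q^2 + 3*q) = (q - 2)*(q - 1)*(q^2 - 3*q) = q*(q - 2)*(q - 1)*(q - 3)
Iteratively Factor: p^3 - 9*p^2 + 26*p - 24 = (p - 2)*(p^2 - 7*p + 12) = (p - 4)*(p - 2)*(p - 3)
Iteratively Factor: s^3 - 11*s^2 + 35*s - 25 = (s - 5)*(s^2 - 6*s + 5) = (s - 5)*(s - 1)*(s - 5)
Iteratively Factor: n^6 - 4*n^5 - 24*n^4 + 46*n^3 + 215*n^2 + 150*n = (n + 1)*(n^5 - 5*n^4 - 19*n^3 + 65*n^2 + 150*n) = n*(n + 1)*(n^4 - 5*n^3 - 19*n^2 + 65*n + 150) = n*(n - 5)*(n + 1)*(n^3 - 19*n - 30) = n*(n - 5)*(n + 1)*(n + 2)*(n^2 - 2*n - 15) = n*(n - 5)^2*(n + 1)*(n + 2)*(n + 3)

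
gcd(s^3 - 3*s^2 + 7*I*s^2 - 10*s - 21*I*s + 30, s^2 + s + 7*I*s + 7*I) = 1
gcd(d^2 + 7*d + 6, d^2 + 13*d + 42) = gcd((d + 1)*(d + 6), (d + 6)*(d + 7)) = d + 6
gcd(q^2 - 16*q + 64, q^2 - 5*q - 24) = q - 8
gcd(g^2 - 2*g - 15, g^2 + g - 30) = g - 5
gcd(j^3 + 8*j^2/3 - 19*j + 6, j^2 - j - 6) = j - 3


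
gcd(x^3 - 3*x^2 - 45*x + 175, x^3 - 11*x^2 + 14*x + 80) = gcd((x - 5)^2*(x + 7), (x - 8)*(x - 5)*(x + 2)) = x - 5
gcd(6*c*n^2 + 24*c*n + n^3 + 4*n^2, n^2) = n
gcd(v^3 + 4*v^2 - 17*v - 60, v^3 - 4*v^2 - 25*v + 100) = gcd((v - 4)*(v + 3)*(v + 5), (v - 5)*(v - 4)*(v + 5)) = v^2 + v - 20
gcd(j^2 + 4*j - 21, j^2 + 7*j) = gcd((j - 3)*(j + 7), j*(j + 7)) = j + 7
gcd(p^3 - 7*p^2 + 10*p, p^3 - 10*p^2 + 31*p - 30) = p^2 - 7*p + 10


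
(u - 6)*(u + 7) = u^2 + u - 42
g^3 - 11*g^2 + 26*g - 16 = (g - 8)*(g - 2)*(g - 1)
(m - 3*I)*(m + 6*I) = m^2 + 3*I*m + 18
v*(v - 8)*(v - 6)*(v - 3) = v^4 - 17*v^3 + 90*v^2 - 144*v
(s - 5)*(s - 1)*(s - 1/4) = s^3 - 25*s^2/4 + 13*s/2 - 5/4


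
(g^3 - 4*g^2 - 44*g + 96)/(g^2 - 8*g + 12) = (g^2 - 2*g - 48)/(g - 6)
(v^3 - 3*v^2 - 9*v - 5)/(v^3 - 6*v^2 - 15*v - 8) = (v - 5)/(v - 8)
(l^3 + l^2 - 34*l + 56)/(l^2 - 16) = (l^2 + 5*l - 14)/(l + 4)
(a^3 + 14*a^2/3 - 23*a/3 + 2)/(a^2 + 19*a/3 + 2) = (3*a^2 - 4*a + 1)/(3*a + 1)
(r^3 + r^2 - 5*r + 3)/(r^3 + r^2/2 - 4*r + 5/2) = 2*(r + 3)/(2*r + 5)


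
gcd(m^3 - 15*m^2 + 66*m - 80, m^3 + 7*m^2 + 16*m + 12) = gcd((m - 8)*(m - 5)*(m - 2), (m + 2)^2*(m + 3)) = 1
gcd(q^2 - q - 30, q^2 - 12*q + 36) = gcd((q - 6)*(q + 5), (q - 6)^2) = q - 6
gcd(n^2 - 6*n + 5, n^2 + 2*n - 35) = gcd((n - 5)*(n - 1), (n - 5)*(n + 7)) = n - 5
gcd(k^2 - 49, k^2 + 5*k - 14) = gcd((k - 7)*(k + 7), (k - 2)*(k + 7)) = k + 7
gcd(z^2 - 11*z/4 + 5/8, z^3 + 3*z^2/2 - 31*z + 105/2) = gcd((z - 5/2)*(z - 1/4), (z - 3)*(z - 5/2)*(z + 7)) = z - 5/2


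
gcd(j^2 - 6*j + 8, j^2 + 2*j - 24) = j - 4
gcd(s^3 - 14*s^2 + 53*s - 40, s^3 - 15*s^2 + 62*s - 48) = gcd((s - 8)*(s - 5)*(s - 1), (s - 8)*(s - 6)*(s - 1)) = s^2 - 9*s + 8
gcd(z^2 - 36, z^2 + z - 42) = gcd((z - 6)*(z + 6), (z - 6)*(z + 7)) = z - 6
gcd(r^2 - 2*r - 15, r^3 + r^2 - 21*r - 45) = r^2 - 2*r - 15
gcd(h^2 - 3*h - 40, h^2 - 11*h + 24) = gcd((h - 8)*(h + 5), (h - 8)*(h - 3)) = h - 8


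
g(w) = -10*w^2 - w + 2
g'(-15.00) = 299.00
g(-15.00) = -2233.00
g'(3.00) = -61.00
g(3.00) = -91.00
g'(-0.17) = 2.40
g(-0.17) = 1.88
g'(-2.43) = 47.60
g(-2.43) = -54.62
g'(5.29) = -106.80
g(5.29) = -283.13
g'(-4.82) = 95.40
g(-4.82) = -225.50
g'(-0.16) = 2.20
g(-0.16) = 1.90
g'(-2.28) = 44.60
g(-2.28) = -47.70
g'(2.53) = -51.60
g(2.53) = -64.54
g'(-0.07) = 0.40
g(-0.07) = 2.02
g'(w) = -20*w - 1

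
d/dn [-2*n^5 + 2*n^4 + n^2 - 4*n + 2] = -10*n^4 + 8*n^3 + 2*n - 4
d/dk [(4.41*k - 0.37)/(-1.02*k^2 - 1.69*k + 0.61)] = (4.4982*k^2 - 0.7548*k + 2.0648)/(1.0404*k^4 + 3.4476*k^3 + 1.6117*k^2 - 2.0618*k + 0.3721)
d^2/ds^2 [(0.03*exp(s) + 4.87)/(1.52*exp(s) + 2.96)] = (11.116672*exp(s) - 21.648256)*exp(s)/(3.511808*exp(3*s) + 20.516352*exp(2*s) + 39.952896*exp(s) + 25.934336)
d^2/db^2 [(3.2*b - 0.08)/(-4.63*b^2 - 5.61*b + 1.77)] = (-(3.2*b - 0.08)*(9.26*b + 5.61)*(18.52*b + 11.22) + (88.896*b + 35.1632)*(4.63*b^2 + 5.61*b - 1.77))/(4.63*b^2 + 5.61*b - 1.77)^3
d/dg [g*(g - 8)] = 2*g - 8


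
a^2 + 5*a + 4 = (a + 1)*(a + 4)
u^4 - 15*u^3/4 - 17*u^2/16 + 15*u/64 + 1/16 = (u - 4)*(u - 1/4)*(u + 1/4)^2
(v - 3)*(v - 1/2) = v^2 - 7*v/2 + 3/2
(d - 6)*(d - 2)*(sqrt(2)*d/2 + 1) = sqrt(2)*d^3/2 - 4*sqrt(2)*d^2 + d^2 - 8*d + 6*sqrt(2)*d + 12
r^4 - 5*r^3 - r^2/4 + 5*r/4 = r*(r - 5)*(r - 1/2)*(r + 1/2)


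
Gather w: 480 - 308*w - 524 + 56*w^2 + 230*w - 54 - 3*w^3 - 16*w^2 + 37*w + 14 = -3*w^3 + 40*w^2 - 41*w - 84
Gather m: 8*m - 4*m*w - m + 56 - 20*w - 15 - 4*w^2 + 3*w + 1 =m*(7 - 4*w) - 4*w^2 - 17*w + 42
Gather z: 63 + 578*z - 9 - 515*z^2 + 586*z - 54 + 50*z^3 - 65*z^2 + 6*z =50*z^3 - 580*z^2 + 1170*z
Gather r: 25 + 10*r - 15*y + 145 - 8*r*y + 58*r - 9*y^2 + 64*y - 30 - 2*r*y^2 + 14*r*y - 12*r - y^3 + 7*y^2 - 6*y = r*(-2*y^2 + 6*y + 56) - y^3 - 2*y^2 + 43*y + 140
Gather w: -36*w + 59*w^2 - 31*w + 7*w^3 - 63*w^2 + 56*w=7*w^3 - 4*w^2 - 11*w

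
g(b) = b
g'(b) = 1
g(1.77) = 1.77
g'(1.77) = 1.00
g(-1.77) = -1.77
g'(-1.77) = 1.00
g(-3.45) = -3.45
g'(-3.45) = 1.00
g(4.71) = 4.71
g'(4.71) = 1.00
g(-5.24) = -5.24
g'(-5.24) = 1.00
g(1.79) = 1.79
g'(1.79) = 1.00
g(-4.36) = -4.36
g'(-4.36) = 1.00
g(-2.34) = -2.34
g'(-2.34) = 1.00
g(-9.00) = -9.00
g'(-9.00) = 1.00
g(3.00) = 3.00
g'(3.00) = 1.00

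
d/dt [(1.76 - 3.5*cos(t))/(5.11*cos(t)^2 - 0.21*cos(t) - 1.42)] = (-17.885*cos(t)^2 + 17.9872*cos(t) - 5.3396)*sin(t)/(26.1121*cos(t)^4 - 2.1462*cos(t)^3 - 14.4683*cos(t)^2 + 0.5964*cos(t) + 2.0164)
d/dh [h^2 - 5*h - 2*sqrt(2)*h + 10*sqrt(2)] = 2*h - 5 - 2*sqrt(2)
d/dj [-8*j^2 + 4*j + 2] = 4 - 16*j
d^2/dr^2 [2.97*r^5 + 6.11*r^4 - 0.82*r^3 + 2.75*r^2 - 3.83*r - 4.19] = 59.4*r^3 + 73.32*r^2 - 4.92*r + 5.5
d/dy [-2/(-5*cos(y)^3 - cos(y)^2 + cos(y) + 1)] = 2*(15*cos(y)^2 + 2*cos(y) - 1)*sin(y)/(5*cos(y)^3 + cos(y)^2 - cos(y) - 1)^2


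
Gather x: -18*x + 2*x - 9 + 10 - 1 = -16*x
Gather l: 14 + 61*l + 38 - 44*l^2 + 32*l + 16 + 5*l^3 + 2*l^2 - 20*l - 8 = 5*l^3 - 42*l^2 + 73*l + 60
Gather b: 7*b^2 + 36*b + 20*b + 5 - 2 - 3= 7*b^2 + 56*b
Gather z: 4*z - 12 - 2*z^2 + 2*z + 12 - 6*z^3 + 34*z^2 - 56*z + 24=-6*z^3 + 32*z^2 - 50*z + 24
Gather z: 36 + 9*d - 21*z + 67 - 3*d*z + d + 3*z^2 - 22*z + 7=10*d + 3*z^2 + z*(-3*d - 43) + 110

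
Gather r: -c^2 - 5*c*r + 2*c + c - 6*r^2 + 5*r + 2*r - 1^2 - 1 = -c^2 + 3*c - 6*r^2 + r*(7 - 5*c) - 2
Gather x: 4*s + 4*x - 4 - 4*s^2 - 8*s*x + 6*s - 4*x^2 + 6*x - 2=-4*s^2 + 10*s - 4*x^2 + x*(10 - 8*s) - 6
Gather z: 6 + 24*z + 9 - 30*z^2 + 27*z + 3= -30*z^2 + 51*z + 18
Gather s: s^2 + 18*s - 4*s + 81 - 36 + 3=s^2 + 14*s + 48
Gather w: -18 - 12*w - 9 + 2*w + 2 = -10*w - 25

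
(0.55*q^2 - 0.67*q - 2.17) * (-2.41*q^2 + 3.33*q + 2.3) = -1.3255*q^4 + 3.4462*q^3 + 4.2636*q^2 - 8.7671*q - 4.991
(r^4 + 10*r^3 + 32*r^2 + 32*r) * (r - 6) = r^5 + 4*r^4 - 28*r^3 - 160*r^2 - 192*r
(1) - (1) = 0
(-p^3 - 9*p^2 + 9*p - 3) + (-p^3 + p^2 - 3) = -2*p^3 - 8*p^2 + 9*p - 6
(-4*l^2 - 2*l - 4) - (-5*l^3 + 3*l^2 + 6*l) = 5*l^3 - 7*l^2 - 8*l - 4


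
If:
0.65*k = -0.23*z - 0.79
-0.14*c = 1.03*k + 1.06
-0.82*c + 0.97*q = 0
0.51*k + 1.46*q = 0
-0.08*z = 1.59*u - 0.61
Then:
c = 0.45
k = -1.09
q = 0.38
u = 0.40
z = -0.35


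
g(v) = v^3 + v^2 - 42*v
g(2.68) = -86.13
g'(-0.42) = -42.31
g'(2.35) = -20.73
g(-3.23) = 112.39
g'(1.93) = -26.97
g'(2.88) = -11.36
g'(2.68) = -15.09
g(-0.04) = 1.68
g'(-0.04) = -42.08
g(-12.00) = -1080.00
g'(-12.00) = 366.00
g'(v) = 3*v^2 + 2*v - 42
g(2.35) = -80.20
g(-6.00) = 72.00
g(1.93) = -70.15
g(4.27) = -83.25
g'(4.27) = 21.24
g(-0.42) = 17.74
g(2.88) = -88.78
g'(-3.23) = -17.16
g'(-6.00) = 54.00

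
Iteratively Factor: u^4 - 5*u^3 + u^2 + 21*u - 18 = (u - 3)*(u^3 - 2*u^2 - 5*u + 6) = (u - 3)*(u + 2)*(u^2 - 4*u + 3) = (u - 3)*(u - 1)*(u + 2)*(u - 3)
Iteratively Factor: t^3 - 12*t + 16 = (t - 2)*(t^2 + 2*t - 8) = (t - 2)^2*(t + 4)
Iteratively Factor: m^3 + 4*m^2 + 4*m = (m)*(m^2 + 4*m + 4) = m*(m + 2)*(m + 2)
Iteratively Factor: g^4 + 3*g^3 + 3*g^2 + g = (g + 1)*(g^3 + 2*g^2 + g) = (g + 1)^2*(g^2 + g) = g*(g + 1)^2*(g + 1)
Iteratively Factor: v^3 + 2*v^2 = (v + 2)*(v^2) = v*(v + 2)*(v)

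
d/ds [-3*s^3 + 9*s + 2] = 9 - 9*s^2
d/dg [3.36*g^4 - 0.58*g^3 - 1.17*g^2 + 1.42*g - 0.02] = 13.44*g^3 - 1.74*g^2 - 2.34*g + 1.42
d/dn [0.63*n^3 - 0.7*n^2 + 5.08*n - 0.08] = 1.89*n^2 - 1.4*n + 5.08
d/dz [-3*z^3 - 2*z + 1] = -9*z^2 - 2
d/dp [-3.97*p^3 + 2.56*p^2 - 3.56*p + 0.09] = -11.91*p^2 + 5.12*p - 3.56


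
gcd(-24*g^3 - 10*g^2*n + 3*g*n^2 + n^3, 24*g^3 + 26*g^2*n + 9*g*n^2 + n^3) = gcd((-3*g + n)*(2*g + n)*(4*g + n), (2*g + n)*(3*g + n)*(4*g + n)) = 8*g^2 + 6*g*n + n^2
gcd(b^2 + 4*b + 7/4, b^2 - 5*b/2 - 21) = b + 7/2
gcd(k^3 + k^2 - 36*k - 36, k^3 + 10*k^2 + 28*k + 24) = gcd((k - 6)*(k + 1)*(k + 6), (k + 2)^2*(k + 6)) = k + 6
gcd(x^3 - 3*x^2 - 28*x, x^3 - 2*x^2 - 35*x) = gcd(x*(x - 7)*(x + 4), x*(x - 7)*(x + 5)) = x^2 - 7*x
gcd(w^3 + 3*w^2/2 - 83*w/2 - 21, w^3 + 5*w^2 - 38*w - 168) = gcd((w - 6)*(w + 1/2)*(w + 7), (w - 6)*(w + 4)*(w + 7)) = w^2 + w - 42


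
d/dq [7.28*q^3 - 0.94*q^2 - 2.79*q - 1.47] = 21.84*q^2 - 1.88*q - 2.79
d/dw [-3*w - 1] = -3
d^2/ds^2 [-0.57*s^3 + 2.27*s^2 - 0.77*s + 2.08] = 4.54 - 3.42*s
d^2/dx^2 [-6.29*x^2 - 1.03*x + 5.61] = -12.5800000000000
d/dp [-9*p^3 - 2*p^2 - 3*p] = -27*p^2 - 4*p - 3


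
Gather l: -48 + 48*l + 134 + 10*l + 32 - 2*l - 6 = 56*l + 112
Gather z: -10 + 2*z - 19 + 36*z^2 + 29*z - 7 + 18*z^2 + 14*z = 54*z^2 + 45*z - 36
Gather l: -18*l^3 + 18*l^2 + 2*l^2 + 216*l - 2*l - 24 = -18*l^3 + 20*l^2 + 214*l - 24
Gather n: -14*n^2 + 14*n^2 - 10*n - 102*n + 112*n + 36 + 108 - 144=0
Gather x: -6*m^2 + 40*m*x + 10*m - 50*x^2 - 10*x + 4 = -6*m^2 + 10*m - 50*x^2 + x*(40*m - 10) + 4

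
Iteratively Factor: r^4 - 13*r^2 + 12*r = (r - 1)*(r^3 + r^2 - 12*r) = (r - 1)*(r + 4)*(r^2 - 3*r) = r*(r - 1)*(r + 4)*(r - 3)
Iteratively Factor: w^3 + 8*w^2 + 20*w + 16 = (w + 2)*(w^2 + 6*w + 8) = (w + 2)*(w + 4)*(w + 2)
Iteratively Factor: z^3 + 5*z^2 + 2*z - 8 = (z - 1)*(z^2 + 6*z + 8) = (z - 1)*(z + 2)*(z + 4)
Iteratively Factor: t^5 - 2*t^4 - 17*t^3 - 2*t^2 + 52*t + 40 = (t + 1)*(t^4 - 3*t^3 - 14*t^2 + 12*t + 40) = (t + 1)*(t + 2)*(t^3 - 5*t^2 - 4*t + 20) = (t + 1)*(t + 2)^2*(t^2 - 7*t + 10) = (t - 5)*(t + 1)*(t + 2)^2*(t - 2)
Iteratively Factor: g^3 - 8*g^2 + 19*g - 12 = (g - 4)*(g^2 - 4*g + 3) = (g - 4)*(g - 3)*(g - 1)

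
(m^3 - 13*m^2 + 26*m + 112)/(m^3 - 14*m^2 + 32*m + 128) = (m - 7)/(m - 8)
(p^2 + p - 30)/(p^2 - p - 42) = (p - 5)/(p - 7)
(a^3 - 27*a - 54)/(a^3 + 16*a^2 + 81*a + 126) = (a^2 - 3*a - 18)/(a^2 + 13*a + 42)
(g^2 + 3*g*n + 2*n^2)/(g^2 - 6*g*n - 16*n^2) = (g + n)/(g - 8*n)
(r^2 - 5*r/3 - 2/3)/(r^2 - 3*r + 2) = (r + 1/3)/(r - 1)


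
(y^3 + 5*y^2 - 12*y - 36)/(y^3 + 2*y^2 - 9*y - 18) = (y + 6)/(y + 3)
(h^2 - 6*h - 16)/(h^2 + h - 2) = (h - 8)/(h - 1)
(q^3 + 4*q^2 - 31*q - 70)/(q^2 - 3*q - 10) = q + 7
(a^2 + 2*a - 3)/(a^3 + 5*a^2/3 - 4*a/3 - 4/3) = 3*(a + 3)/(3*a^2 + 8*a + 4)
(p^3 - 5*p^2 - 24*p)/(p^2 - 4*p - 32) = p*(p + 3)/(p + 4)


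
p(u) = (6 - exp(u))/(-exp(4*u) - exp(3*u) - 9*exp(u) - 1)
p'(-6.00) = 0.13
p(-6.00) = -5.87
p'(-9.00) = 0.01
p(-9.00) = -5.99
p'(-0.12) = 0.69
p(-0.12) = -0.50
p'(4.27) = -0.00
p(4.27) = 0.00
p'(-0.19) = 0.72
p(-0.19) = -0.55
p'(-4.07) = 0.71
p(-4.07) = -5.19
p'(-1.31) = 1.28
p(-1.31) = -1.66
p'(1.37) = 0.03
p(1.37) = -0.01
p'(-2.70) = 1.44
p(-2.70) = -3.70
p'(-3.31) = 1.14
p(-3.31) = -4.49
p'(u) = (6 - exp(u))*(4*exp(4*u) + 3*exp(3*u) + 9*exp(u))/(-exp(4*u) - exp(3*u) - 9*exp(u) - 1)^2 - exp(u)/(-exp(4*u) - exp(3*u) - 9*exp(u) - 1)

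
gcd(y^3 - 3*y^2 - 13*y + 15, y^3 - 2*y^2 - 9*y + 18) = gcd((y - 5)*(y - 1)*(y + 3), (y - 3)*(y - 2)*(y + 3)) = y + 3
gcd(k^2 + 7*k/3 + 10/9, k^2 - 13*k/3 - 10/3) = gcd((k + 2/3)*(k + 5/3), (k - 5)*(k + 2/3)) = k + 2/3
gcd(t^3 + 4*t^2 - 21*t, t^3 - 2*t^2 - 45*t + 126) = t^2 + 4*t - 21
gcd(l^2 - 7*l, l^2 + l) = l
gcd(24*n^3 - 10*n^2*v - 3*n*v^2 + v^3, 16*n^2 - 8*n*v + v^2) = -4*n + v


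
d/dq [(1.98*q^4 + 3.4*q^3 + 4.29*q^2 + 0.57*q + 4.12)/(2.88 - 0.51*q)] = (-3.0294*q^4 + 19.3416*q^3 + 27.1881*q^2 + 24.7104*q + 3.7428)/(0.2601*q^2 - 2.9376*q + 8.2944)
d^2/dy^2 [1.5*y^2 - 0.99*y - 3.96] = 3.00000000000000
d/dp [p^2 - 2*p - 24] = 2*p - 2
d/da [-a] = -1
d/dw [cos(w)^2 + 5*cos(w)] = -(2*cos(w) + 5)*sin(w)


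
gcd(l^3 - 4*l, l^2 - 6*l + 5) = 1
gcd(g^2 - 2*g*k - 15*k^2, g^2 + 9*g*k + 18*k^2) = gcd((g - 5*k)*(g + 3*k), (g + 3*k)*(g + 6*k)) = g + 3*k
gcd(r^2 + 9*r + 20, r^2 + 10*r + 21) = 1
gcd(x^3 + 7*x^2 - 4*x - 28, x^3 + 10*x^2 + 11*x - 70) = x^2 + 5*x - 14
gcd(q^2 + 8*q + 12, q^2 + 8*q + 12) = q^2 + 8*q + 12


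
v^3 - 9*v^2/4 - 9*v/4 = v*(v - 3)*(v + 3/4)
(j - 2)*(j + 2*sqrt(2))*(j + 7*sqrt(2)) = j^3 - 2*j^2 + 9*sqrt(2)*j^2 - 18*sqrt(2)*j + 28*j - 56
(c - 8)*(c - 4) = c^2 - 12*c + 32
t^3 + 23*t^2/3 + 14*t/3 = t*(t + 2/3)*(t + 7)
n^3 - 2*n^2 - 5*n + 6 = (n - 3)*(n - 1)*(n + 2)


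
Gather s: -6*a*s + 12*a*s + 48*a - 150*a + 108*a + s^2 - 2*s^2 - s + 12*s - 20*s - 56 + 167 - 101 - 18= 6*a - s^2 + s*(6*a - 9) - 8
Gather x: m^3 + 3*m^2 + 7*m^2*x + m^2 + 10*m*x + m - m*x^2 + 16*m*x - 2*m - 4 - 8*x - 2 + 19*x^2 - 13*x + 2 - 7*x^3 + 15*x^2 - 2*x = m^3 + 4*m^2 - m - 7*x^3 + x^2*(34 - m) + x*(7*m^2 + 26*m - 23) - 4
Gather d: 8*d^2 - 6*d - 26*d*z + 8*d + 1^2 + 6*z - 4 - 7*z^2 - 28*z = 8*d^2 + d*(2 - 26*z) - 7*z^2 - 22*z - 3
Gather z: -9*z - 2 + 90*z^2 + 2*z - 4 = 90*z^2 - 7*z - 6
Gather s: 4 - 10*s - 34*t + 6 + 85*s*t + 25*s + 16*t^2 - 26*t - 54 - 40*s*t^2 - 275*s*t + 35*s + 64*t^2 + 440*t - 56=s*(-40*t^2 - 190*t + 50) + 80*t^2 + 380*t - 100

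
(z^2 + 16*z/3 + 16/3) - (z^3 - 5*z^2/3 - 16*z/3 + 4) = -z^3 + 8*z^2/3 + 32*z/3 + 4/3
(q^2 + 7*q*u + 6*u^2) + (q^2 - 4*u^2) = 2*q^2 + 7*q*u + 2*u^2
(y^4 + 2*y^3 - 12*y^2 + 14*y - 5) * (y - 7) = y^5 - 5*y^4 - 26*y^3 + 98*y^2 - 103*y + 35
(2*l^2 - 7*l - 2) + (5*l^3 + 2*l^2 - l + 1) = 5*l^3 + 4*l^2 - 8*l - 1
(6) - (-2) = 8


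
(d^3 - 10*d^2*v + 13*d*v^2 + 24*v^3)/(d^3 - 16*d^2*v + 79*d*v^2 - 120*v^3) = (-d - v)/(-d + 5*v)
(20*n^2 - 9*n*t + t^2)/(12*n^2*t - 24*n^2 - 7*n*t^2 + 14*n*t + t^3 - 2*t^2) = (-5*n + t)/(-3*n*t + 6*n + t^2 - 2*t)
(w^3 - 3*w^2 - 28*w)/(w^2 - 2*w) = (w^2 - 3*w - 28)/(w - 2)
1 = 1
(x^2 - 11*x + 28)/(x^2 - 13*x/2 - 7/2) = 2*(x - 4)/(2*x + 1)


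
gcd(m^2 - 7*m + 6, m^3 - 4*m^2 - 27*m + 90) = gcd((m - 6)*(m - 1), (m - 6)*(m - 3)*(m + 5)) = m - 6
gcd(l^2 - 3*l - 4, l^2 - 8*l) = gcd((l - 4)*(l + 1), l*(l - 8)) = 1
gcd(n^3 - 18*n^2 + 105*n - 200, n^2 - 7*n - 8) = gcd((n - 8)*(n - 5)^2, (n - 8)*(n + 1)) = n - 8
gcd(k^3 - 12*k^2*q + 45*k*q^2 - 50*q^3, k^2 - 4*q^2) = -k + 2*q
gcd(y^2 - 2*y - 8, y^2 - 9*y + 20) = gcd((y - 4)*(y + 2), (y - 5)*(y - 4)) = y - 4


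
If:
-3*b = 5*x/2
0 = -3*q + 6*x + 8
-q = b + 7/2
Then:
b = 185/42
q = -166/21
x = -37/7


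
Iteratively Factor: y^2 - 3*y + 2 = (y - 2)*(y - 1)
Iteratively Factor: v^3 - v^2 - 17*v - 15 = (v + 3)*(v^2 - 4*v - 5) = (v + 1)*(v + 3)*(v - 5)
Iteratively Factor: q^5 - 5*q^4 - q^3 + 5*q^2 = (q + 1)*(q^4 - 6*q^3 + 5*q^2) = q*(q + 1)*(q^3 - 6*q^2 + 5*q) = q*(q - 1)*(q + 1)*(q^2 - 5*q) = q^2*(q - 1)*(q + 1)*(q - 5)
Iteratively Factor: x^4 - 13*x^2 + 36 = (x - 2)*(x^3 + 2*x^2 - 9*x - 18) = (x - 2)*(x + 2)*(x^2 - 9) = (x - 3)*(x - 2)*(x + 2)*(x + 3)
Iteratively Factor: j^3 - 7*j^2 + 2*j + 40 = (j + 2)*(j^2 - 9*j + 20) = (j - 5)*(j + 2)*(j - 4)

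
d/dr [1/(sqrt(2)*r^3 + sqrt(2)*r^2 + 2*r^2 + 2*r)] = (-3*sqrt(2)*r^2 - 4*r - 2*sqrt(2)*r - 2)/(r^2*(sqrt(2)*r^2 + sqrt(2)*r + 2*r + 2)^2)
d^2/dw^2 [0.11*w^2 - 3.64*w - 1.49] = 0.220000000000000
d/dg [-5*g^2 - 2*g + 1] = -10*g - 2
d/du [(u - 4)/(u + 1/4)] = 68/(4*u + 1)^2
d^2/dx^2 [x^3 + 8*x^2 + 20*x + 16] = 6*x + 16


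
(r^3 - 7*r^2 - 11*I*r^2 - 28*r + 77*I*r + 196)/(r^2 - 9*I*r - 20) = (r^2 - 7*r*(1 + I) + 49*I)/(r - 5*I)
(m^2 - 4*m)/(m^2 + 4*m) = (m - 4)/(m + 4)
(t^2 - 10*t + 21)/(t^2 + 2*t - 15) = (t - 7)/(t + 5)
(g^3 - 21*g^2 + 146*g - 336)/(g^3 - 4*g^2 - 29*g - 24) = (g^2 - 13*g + 42)/(g^2 + 4*g + 3)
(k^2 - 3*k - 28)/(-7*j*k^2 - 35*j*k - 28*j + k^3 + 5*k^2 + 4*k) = (7 - k)/(7*j*k + 7*j - k^2 - k)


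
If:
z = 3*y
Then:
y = z/3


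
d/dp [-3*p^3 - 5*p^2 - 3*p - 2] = -9*p^2 - 10*p - 3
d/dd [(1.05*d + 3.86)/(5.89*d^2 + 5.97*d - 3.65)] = (6.1845*d^2 + 6.2685*d - (1.05*d + 3.86)*(11.78*d + 5.97) - 3.8325)/(5.89*d^2 + 5.97*d - 3.65)^2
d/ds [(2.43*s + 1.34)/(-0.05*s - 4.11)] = (-0.496015*s - 40.772433)/(0.05*s + 4.11)^3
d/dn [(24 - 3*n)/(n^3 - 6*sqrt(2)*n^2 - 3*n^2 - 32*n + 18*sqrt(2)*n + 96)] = 3*(-n^3 + 3*n^2 + 6*sqrt(2)*n^2 - 18*sqrt(2)*n + 32*n - (n - 8)*(-3*n^2 + 6*n + 12*sqrt(2)*n - 18*sqrt(2) + 32) - 96)/(n^3 - 6*sqrt(2)*n^2 - 3*n^2 - 32*n + 18*sqrt(2)*n + 96)^2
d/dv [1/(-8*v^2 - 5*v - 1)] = (16*v + 5)/(8*v^2 + 5*v + 1)^2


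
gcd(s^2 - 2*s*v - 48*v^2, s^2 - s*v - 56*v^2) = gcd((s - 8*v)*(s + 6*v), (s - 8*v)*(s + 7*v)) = s - 8*v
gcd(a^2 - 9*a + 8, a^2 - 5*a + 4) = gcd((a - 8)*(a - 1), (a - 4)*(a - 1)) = a - 1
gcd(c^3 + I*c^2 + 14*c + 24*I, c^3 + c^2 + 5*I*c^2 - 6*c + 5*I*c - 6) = c^2 + 5*I*c - 6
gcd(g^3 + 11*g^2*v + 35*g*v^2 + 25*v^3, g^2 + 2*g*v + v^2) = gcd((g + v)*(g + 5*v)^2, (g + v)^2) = g + v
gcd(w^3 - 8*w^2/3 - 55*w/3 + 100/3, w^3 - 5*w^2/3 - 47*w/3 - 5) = w - 5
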